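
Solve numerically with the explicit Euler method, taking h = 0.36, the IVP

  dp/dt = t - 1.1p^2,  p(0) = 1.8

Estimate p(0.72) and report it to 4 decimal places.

Euler: p_{n+1} = p_n + h·f(t_n, p_n).
t=0.000000, p=1.800000: f=-3.564000 → p ← 1.800000 + 0.36·(-3.564000) = 0.516960
t=0.360000, p=0.516960: f=0.066028 → p ← 0.516960 + 0.36·0.066028 = 0.540730
p(0.72) ≈ 0.5407

0.5407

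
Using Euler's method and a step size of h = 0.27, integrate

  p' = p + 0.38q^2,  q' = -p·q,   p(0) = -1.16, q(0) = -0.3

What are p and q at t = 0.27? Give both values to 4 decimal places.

-1.4640, -0.3940

Euler on (p,q): p_{n+1} = p_n + h·p', q_{n+1} = q_n + h·q'.
0.000000: (-1.160000, -0.300000); f=(-1.125800, -0.348000) → (-1.463966, -0.393960)
(p(0.27), q(0.27)) ≈ (-1.4640, -0.3940)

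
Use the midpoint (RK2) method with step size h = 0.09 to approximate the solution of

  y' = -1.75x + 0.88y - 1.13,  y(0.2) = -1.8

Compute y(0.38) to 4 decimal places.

-2.4265

Midpoint: k1 = f(x_n, y_n); k2 = f(x_n + h/2, y_n + (h/2)·k1); y_{n+1} = y_n + h·k2.
x=0.200000, y=-1.800000:
  k1 = f(0.200000, -1.800000) = -3.064000
  k2 = f(0.245000, -1.937880) = -3.264084
  y ← -1.800000 + 0.09·(-3.264084) = -2.093768
x=0.290000, y=-2.093768:
  k1 = f(0.290000, -2.093768) = -3.480015
  k2 = f(0.335000, -2.250368) = -3.696574
  y ← -2.093768 + 0.09·(-3.696574) = -2.426459
y(0.38) ≈ -2.4265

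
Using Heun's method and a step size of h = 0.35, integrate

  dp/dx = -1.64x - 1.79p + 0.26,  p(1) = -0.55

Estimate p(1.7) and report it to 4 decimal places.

-0.9949

Heun: k1 = f(x_n, p_n); k2 = f(x_n + h, p_n + h·k1); p_{n+1} = p_n + (h/2)·(k1 + k2).
x=1.000000, p=-0.550000:
  k1 = f(1.000000, -0.550000) = -0.395500
  k2 = f(1.350000, -0.688425) = -0.721719
  p ← -0.550000 + (0.35/2)·(-0.395500 + (-0.721719)) = -0.745513
x=1.350000, p=-0.745513:
  k1 = f(1.350000, -0.745513) = -0.619531
  k2 = f(1.700000, -0.962349) = -0.805395
  p ← -0.745513 + (0.35/2)·(-0.619531 + (-0.805395)) = -0.994875
p(1.7) ≈ -0.9949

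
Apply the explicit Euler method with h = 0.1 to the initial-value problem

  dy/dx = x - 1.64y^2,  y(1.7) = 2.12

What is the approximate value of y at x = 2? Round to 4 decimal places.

Euler: y_{n+1} = y_n + h·f(x_n, y_n).
x=1.700000, y=2.120000: f=-5.670816 → y ← 2.120000 + 0.1·(-5.670816) = 1.552918
x=1.800000, y=1.552918: f=-2.154951 → y ← 1.552918 + 0.1·(-2.154951) = 1.337423
x=1.900000, y=1.337423: f=-1.033470 → y ← 1.337423 + 0.1·(-1.033470) = 1.234076
y(2) ≈ 1.2341

1.2341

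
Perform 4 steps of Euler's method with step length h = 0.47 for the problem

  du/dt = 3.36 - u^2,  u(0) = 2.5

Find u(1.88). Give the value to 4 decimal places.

Euler: u_{n+1} = u_n + h·f(t_n, u_n).
t=0.000000, u=2.500000: f=-2.890000 → u ← 2.500000 + 0.47·(-2.890000) = 1.141700
t=0.470000, u=1.141700: f=2.056521 → u ← 1.141700 + 0.47·2.056521 = 2.108265
t=0.940000, u=2.108265: f=-1.084781 → u ← 2.108265 + 0.47·(-1.084781) = 1.598418
t=1.410000, u=1.598418: f=0.805060 → u ← 1.598418 + 0.47·0.805060 = 1.976796
u(1.88) ≈ 1.9768

1.9768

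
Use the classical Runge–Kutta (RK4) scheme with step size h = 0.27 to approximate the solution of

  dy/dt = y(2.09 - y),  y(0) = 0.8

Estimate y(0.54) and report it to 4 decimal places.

1.3735

RK4: k1 = f(t_n, y_n); k2 = f(t_n + h/2, y_n + (h/2)·k1); k3 = f(t_n + h/2, y_n + (h/2)·k2); k4 = f(t_n + h, y_n + h·k3); y_{n+1} = y_n + (h/6)·(k1 + 2k2 + 2k3 + k4).
t=0.000000, y=0.800000:
  k1 = f(0.000000, 0.800000) = 1.032000
  k2 = f(0.135000, 0.939320) = 1.080857
  k3 = f(0.135000, 0.945916) = 1.082207
  k4 = f(0.270000, 1.092196) = 1.089798
  y ← 0.800000 + (0.27/6)·(k1 + 2k2 + 2k3 + k4) = 1.090157
t=0.270000, y=1.090157:
  k1 = f(0.270000, 1.090157) = 1.089986
  k2 = f(0.405000, 1.237305) = 1.055044
  k3 = f(0.405000, 1.232588) = 1.056836
  k4 = f(0.540000, 1.375502) = 0.982793
  y ← 1.090157 + (0.27/6)·(k1 + 2k2 + 2k3 + k4) = 1.373501
y(0.54) ≈ 1.3735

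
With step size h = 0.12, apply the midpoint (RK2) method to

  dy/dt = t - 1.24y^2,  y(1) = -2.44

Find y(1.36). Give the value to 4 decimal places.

-17.8282

Midpoint: k1 = f(t_n, y_n); k2 = f(t_n + h/2, y_n + (h/2)·k1); y_{n+1} = y_n + h·k2.
t=1.000000, y=-2.440000:
  k1 = f(1.000000, -2.440000) = -6.382464
  k2 = f(1.060000, -2.822948) = -8.821603
  y ← -2.440000 + 0.12·(-8.821603) = -3.498592
t=1.120000, y=-3.498592:
  k1 = f(1.120000, -3.498592) = -14.057784
  k2 = f(1.180000, -4.342059) = -22.198315
  y ← -3.498592 + 0.12·(-22.198315) = -6.162390
t=1.240000, y=-6.162390:
  k1 = f(1.240000, -6.162390) = -45.849064
  k2 = f(1.300000, -8.913334) = -97.214927
  y ← -6.162390 + 0.12·(-97.214927) = -17.828181
y(1.36) ≈ -17.8282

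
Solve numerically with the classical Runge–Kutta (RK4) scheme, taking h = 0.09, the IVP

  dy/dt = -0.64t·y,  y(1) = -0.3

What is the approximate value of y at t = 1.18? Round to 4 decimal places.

-0.2646

RK4: k1 = f(t_n, y_n); k2 = f(t_n + h/2, y_n + (h/2)·k1); k3 = f(t_n + h/2, y_n + (h/2)·k2); k4 = f(t_n + h, y_n + h·k3); y_{n+1} = y_n + (h/6)·(k1 + 2k2 + 2k3 + k4).
t=1.000000, y=-0.300000:
  k1 = f(1.000000, -0.300000) = 0.192000
  k2 = f(1.045000, -0.291360) = 0.194862
  k3 = f(1.045000, -0.291231) = 0.194775
  k4 = f(1.090000, -0.282470) = 0.197051
  y ← -0.300000 + (0.09/6)·(k1 + 2k2 + 2k3 + k4) = -0.282475
t=1.090000, y=-0.282475:
  k1 = f(1.090000, -0.282475) = 0.197055
  k2 = f(1.135000, -0.273608) = 0.198749
  k3 = f(1.135000, -0.273531) = 0.198693
  k4 = f(1.180000, -0.264593) = 0.199820
  y ← -0.282475 + (0.09/6)·(k1 + 2k2 + 2k3 + k4) = -0.264599
y(1.18) ≈ -0.2646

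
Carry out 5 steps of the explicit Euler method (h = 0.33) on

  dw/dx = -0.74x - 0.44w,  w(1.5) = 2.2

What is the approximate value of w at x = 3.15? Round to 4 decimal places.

Euler: w_{n+1} = w_n + h·f(x_n, w_n).
x=1.500000, w=2.200000: f=-2.078000 → w ← 2.200000 + 0.33·(-2.078000) = 1.514260
x=1.830000, w=1.514260: f=-2.020474 → w ← 1.514260 + 0.33·(-2.020474) = 0.847503
x=2.160000, w=0.847503: f=-1.971302 → w ← 0.847503 + 0.33·(-1.971302) = 0.196974
x=2.490000, w=0.196974: f=-1.929269 → w ← 0.196974 + 0.33·(-1.929269) = -0.439685
x=2.820000, w=-0.439685: f=-1.893339 → w ← -0.439685 + 0.33·(-1.893339) = -1.064486
w(3.15) ≈ -1.0645

-1.0645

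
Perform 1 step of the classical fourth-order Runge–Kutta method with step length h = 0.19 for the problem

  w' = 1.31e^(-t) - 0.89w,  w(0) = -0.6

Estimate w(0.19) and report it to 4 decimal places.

-0.2987

RK4: k1 = f(t_n, w_n); k2 = f(t_n + h/2, w_n + (h/2)·k1); k3 = f(t_n + h/2, w_n + (h/2)·k2); k4 = f(t_n + h, w_n + h·k3); w_{n+1} = w_n + (h/6)·(k1 + 2k2 + 2k3 + k4).
t=0.000000, w=-0.600000:
  k1 = f(0.000000, -0.600000) = 1.844000
  k2 = f(0.095000, -0.424820) = 1.569368
  k3 = f(0.095000, -0.450910) = 1.592588
  k4 = f(0.190000, -0.297408) = 1.348010
  w ← -0.600000 + (0.19/6)·(k1 + 2k2 + 2k3 + k4) = -0.298662
w(0.19) ≈ -0.2987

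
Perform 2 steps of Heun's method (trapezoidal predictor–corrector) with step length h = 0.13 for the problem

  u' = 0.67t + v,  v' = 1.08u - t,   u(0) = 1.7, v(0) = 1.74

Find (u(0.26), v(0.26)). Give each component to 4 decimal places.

2.2392, 2.2531

Heun on (u,v): k1 = f(t_n, state_n); k2 = f(t_n + h, state_n + h·k1); state_{n+1} = state_n + (h/2)·(k1 + k2).
0.000000: (1.700000, 1.740000)
  k1 = (1.740000, 1.836000)
  predictor → (1.926200, 1.978680)
  k2 = (2.065780, 1.950296)
  → (1.947376, 1.986109)
0.130000: (1.947376, 1.986109)
  k1 = (2.073209, 1.973166)
  predictor → (2.216893, 2.242621)
  k2 = (2.416821, 2.134244)
  → (2.239228, 2.253091)
(u(0.26), v(0.26)) ≈ (2.2392, 2.2531)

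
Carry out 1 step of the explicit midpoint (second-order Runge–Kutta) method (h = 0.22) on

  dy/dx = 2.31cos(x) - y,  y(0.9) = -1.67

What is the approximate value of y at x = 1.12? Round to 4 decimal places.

Midpoint: k1 = f(x_n, y_n); k2 = f(x_n + h/2, y_n + (h/2)·k1); y_{n+1} = y_n + h·k2.
x=0.900000, y=-1.670000:
  k1 = f(0.900000, -1.670000) = 3.105919
  k2 = f(1.010000, -1.328349) = 2.556947
  y ← -1.670000 + 0.22·2.556947 = -1.107472
y(1.12) ≈ -1.1075

-1.1075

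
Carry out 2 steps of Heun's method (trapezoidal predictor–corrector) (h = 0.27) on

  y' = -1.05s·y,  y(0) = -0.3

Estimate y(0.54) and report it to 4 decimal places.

-0.2571

Heun: k1 = f(s_n, y_n); k2 = f(s_n + h, y_n + h·k1); y_{n+1} = y_n + (h/2)·(k1 + k2).
s=0.000000, y=-0.300000:
  k1 = f(0.000000, -0.300000) = 0.000000
  k2 = f(0.270000, -0.300000) = 0.085050
  y ← -0.300000 + (0.27/2)·(0.000000 + 0.085050) = -0.288518
s=0.270000, y=-0.288518:
  k1 = f(0.270000, -0.288518) = 0.081795
  k2 = f(0.540000, -0.266434) = 0.151068
  y ← -0.288518 + (0.27/2)·(0.081795 + 0.151068) = -0.257082
y(0.54) ≈ -0.2571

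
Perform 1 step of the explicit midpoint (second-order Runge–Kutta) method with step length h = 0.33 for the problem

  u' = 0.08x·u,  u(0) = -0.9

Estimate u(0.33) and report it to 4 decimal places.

-0.9039

Midpoint: k1 = f(x_n, u_n); k2 = f(x_n + h/2, u_n + (h/2)·k1); u_{n+1} = u_n + h·k2.
x=0.000000, u=-0.900000:
  k1 = f(0.000000, -0.900000) = 0.000000
  k2 = f(0.165000, -0.900000) = -0.011880
  u ← -0.900000 + 0.33·(-0.011880) = -0.903920
u(0.33) ≈ -0.9039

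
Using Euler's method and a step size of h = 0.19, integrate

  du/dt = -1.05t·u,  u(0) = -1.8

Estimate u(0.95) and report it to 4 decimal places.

-1.2034

Euler: u_{n+1} = u_n + h·f(t_n, u_n).
t=0.000000, u=-1.800000: f=0.000000 → u ← -1.800000 + 0.19·0.000000 = -1.800000
t=0.190000, u=-1.800000: f=0.359100 → u ← -1.800000 + 0.19·0.359100 = -1.731771
t=0.380000, u=-1.731771: f=0.690977 → u ← -1.731771 + 0.19·0.690977 = -1.600485
t=0.570000, u=-1.600485: f=0.957891 → u ← -1.600485 + 0.19·0.957891 = -1.418486
t=0.760000, u=-1.418486: f=1.131952 → u ← -1.418486 + 0.19·1.131952 = -1.203415
u(0.95) ≈ -1.2034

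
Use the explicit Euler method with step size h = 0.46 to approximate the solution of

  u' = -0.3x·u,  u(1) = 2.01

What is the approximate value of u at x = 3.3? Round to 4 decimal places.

0.4153

Euler: u_{n+1} = u_n + h·f(x_n, u_n).
x=1.000000, u=2.010000: f=-0.603000 → u ← 2.010000 + 0.46·(-0.603000) = 1.732620
x=1.460000, u=1.732620: f=-0.758888 → u ← 1.732620 + 0.46·(-0.758888) = 1.383532
x=1.920000, u=1.383532: f=-0.796914 → u ← 1.383532 + 0.46·(-0.796914) = 1.016951
x=2.380000, u=1.016951: f=-0.726103 → u ← 1.016951 + 0.46·(-0.726103) = 0.682944
x=2.840000, u=0.682944: f=-0.581868 → u ← 0.682944 + 0.46·(-0.581868) = 0.415284
u(3.3) ≈ 0.4153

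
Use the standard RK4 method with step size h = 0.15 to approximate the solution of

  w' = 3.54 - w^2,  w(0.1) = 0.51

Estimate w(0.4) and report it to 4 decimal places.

RK4: k1 = f(x_n, w_n); k2 = f(x_n + h/2, w_n + (h/2)·k1); k3 = f(x_n + h/2, w_n + (h/2)·k2); k4 = f(x_n + h, w_n + h·k3); w_{n+1} = w_n + (h/6)·(k1 + 2k2 + 2k3 + k4).
x=0.100000, w=0.510000:
  k1 = f(0.100000, 0.510000) = 3.279900
  k2 = f(0.175000, 0.755993) = 2.968475
  k3 = f(0.175000, 0.732636) = 3.003245
  k4 = f(0.250000, 0.960487) = 2.617465
  w ← 0.510000 + (0.15/6)·(k1 + 2k2 + 2k3 + k4) = 0.956020
x=0.250000, w=0.956020:
  k1 = f(0.250000, 0.956020) = 2.626025
  k2 = f(0.325000, 1.152972) = 2.210655
  k3 = f(0.325000, 1.121819) = 2.281521
  k4 = f(0.400000, 1.298248) = 1.854551
  w ← 0.956020 + (0.15/6)·(k1 + 2k2 + 2k3 + k4) = 1.292643
w(0.4) ≈ 1.2926

1.2926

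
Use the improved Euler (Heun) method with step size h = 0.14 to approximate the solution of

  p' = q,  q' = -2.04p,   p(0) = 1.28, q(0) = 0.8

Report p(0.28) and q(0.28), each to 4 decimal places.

1.3977, 0.0198

Heun on (p,q): k1 = f(t_n, state_n); k2 = f(t_n + h, state_n + h·k1); state_{n+1} = state_n + (h/2)·(k1 + k2).
0.000000: (1.280000, 0.800000)
  k1 = (0.800000, -2.611200)
  predictor → (1.392000, 0.434432)
  k2 = (0.434432, -2.839680)
  → (1.366410, 0.418438)
0.140000: (1.366410, 0.418438)
  k1 = (0.418438, -2.787477)
  predictor → (1.424992, 0.028192)
  k2 = (0.028192, -2.906983)
  → (1.397674, 0.019826)
(p(0.28), q(0.28)) ≈ (1.3977, 0.0198)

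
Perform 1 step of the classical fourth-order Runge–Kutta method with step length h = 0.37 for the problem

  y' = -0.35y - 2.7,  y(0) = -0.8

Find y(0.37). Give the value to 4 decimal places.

-1.6398

RK4: k1 = f(x_n, y_n); k2 = f(x_n + h/2, y_n + (h/2)·k1); k3 = f(x_n + h/2, y_n + (h/2)·k2); k4 = f(x_n + h, y_n + h·k3); y_{n+1} = y_n + (h/6)·(k1 + 2k2 + 2k3 + k4).
x=0.000000, y=-0.800000:
  k1 = f(0.000000, -0.800000) = -2.420000
  k2 = f(0.185000, -1.247700) = -2.263305
  k3 = f(0.185000, -1.218711) = -2.273451
  k4 = f(0.370000, -1.641177) = -2.125588
  y ← -0.800000 + (0.37/6)·(k1 + 2k2 + 2k3 + k4) = -1.639845
y(0.37) ≈ -1.6398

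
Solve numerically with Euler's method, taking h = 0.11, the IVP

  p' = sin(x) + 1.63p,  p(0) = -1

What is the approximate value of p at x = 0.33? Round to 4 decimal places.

Euler: p_{n+1} = p_n + h·f(x_n, p_n).
x=0.000000, p=-1.000000: f=-1.630000 → p ← -1.000000 + 0.11·(-1.630000) = -1.179300
x=0.110000, p=-1.179300: f=-1.812481 → p ← -1.179300 + 0.11·(-1.812481) = -1.378673
x=0.220000, p=-1.378673: f=-2.029007 → p ← -1.378673 + 0.11·(-2.029007) = -1.601864
p(0.33) ≈ -1.6019

-1.6019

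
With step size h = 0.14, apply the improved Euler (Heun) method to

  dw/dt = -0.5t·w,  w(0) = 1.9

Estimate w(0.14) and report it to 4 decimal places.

Heun: k1 = f(t_n, w_n); k2 = f(t_n + h, w_n + h·k1); w_{n+1} = w_n + (h/2)·(k1 + k2).
t=0.000000, w=1.900000:
  k1 = f(0.000000, 1.900000) = 0.000000
  k2 = f(0.140000, 1.900000) = -0.133000
  w ← 1.900000 + (0.14/2)·(0.000000 + (-0.133000)) = 1.890690
w(0.14) ≈ 1.8907

1.8907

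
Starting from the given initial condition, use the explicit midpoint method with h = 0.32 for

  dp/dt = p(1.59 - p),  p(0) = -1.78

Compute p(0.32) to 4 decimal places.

Midpoint: k1 = f(t_n, p_n); k2 = f(t_n + h/2, p_n + (h/2)·k1); p_{n+1} = p_n + h·k2.
t=0.000000, p=-1.780000:
  k1 = f(0.000000, -1.780000) = -5.998600
  k2 = f(0.160000, -2.739776) = -11.862616
  p ← -1.780000 + 0.32·(-11.862616) = -5.576037
p(0.32) ≈ -5.5760

-5.5760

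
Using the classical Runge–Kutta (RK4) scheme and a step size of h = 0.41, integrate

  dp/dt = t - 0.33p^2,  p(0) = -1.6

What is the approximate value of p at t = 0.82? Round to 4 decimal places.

RK4: k1 = f(t_n, p_n); k2 = f(t_n + h/2, p_n + (h/2)·k1); k3 = f(t_n + h/2, p_n + (h/2)·k2); k4 = f(t_n + h, p_n + h·k3); p_{n+1} = p_n + (h/6)·(k1 + 2k2 + 2k3 + k4).
t=0.000000, p=-1.600000:
  k1 = f(0.000000, -1.600000) = -0.844800
  k2 = f(0.205000, -1.773184) = -0.832580
  k3 = f(0.205000, -1.770679) = -0.829650
  k4 = f(0.410000, -1.940157) = -0.832189
  p ← -1.600000 + (0.41/6)·(k1 + 2k2 + 2k3 + k4) = -1.941766
t=0.410000, p=-1.941766:
  k1 = f(0.410000, -1.941766) = -0.834250
  k2 = f(0.615000, -2.112787) = -0.858077
  k3 = f(0.615000, -2.117671) = -0.864896
  k4 = f(0.820000, -2.296373) = -0.920198
  p ← -1.941766 + (0.41/6)·(k1 + 2k2 + 2k3 + k4) = -2.297126
p(0.82) ≈ -2.2971

-2.2971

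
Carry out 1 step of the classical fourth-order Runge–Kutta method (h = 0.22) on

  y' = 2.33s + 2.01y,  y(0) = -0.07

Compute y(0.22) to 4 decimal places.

RK4: k1 = f(s_n, y_n); k2 = f(s_n + h/2, y_n + (h/2)·k1); k3 = f(s_n + h/2, y_n + (h/2)·k2); k4 = f(s_n + h, y_n + h·k3); y_{n+1} = y_n + (h/6)·(k1 + 2k2 + 2k3 + k4).
s=0.000000, y=-0.070000:
  k1 = f(0.000000, -0.070000) = -0.140700
  k2 = f(0.110000, -0.085477) = 0.084491
  k3 = f(0.110000, -0.060706) = 0.134281
  k4 = f(0.220000, -0.040458) = 0.431279
  y ← -0.070000 + (0.22/6)·(k1 + 2k2 + 2k3 + k4) = -0.043302
y(0.22) ≈ -0.0433

-0.0433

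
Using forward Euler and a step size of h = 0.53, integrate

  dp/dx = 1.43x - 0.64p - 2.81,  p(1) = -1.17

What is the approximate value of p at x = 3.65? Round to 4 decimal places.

Euler: p_{n+1} = p_n + h·f(x_n, p_n).
x=1.000000, p=-1.170000: f=-0.631200 → p ← -1.170000 + 0.53·(-0.631200) = -1.504536
x=1.530000, p=-1.504536: f=0.340803 → p ← -1.504536 + 0.53·0.340803 = -1.323910
x=2.060000, p=-1.323910: f=0.983103 → p ← -1.323910 + 0.53·0.983103 = -0.802866
x=2.590000, p=-0.802866: f=1.407534 → p ← -0.802866 + 0.53·1.407534 = -0.056873
x=3.120000, p=-0.056873: f=1.687999 → p ← -0.056873 + 0.53·1.687999 = 0.837766
p(3.65) ≈ 0.8378

0.8378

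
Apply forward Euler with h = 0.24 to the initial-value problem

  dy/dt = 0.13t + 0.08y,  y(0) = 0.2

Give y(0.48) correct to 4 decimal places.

Euler: y_{n+1} = y_n + h·f(t_n, y_n).
t=0.000000, y=0.200000: f=0.016000 → y ← 0.200000 + 0.24·0.016000 = 0.203840
t=0.240000, y=0.203840: f=0.047507 → y ← 0.203840 + 0.24·0.047507 = 0.215242
y(0.48) ≈ 0.2152

0.2152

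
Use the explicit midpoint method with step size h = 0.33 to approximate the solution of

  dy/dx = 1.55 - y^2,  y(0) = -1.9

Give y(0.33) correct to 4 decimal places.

-3.0442

Midpoint: k1 = f(x_n, y_n); k2 = f(x_n + h/2, y_n + (h/2)·k1); y_{n+1} = y_n + h·k2.
x=0.000000, y=-1.900000:
  k1 = f(0.000000, -1.900000) = -2.060000
  k2 = f(0.165000, -2.239900) = -3.467152
  y ← -1.900000 + 0.33·(-3.467152) = -3.044160
y(0.33) ≈ -3.0442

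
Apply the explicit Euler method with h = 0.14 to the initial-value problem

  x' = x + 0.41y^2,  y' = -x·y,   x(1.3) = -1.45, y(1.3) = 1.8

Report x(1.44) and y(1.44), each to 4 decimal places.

Euler on (x,y): x_{n+1} = x_n + h·x', y_{n+1} = y_n + h·y'.
1.300000: (-1.450000, 1.800000); f=(-0.121600, 2.610000) → (-1.467024, 2.165400)
(x(1.44), y(1.44)) ≈ (-1.4670, 2.1654)

-1.4670, 2.1654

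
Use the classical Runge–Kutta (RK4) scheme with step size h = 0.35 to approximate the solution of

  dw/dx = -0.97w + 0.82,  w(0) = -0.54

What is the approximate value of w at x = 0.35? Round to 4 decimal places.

-0.1412

RK4: k1 = f(x_n, w_n); k2 = f(x_n + h/2, w_n + (h/2)·k1); k3 = f(x_n + h/2, w_n + (h/2)·k2); k4 = f(x_n + h, w_n + h·k3); w_{n+1} = w_n + (h/6)·(k1 + 2k2 + 2k3 + k4).
x=0.000000, w=-0.540000:
  k1 = f(0.000000, -0.540000) = 1.343800
  k2 = f(0.175000, -0.304835) = 1.115690
  k3 = f(0.175000, -0.344754) = 1.154412
  k4 = f(0.350000, -0.135956) = 0.951877
  w ← -0.540000 + (0.35/6)·(k1 + 2k2 + 2k3 + k4) = -0.141240
w(0.35) ≈ -0.1412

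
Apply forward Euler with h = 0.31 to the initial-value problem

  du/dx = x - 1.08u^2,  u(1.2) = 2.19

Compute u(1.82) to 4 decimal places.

1.1182

Euler: u_{n+1} = u_n + h·f(x_n, u_n).
x=1.200000, u=2.190000: f=-3.979788 → u ← 2.190000 + 0.31·(-3.979788) = 0.956266
x=1.510000, u=0.956266: f=0.522400 → u ← 0.956266 + 0.31·0.522400 = 1.118210
u(1.82) ≈ 1.1182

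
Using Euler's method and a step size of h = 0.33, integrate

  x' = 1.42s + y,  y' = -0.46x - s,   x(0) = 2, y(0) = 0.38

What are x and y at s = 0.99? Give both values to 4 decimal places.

2.4973, -0.9229

Euler on (x,y): x_{n+1} = x_n + h·x', y_{n+1} = y_n + h·y'.
0.000000: (2.000000, 0.380000); f=(0.380000, -0.920000) → (2.125400, 0.076400)
0.330000: (2.125400, 0.076400); f=(0.545000, -1.307684) → (2.305250, -0.355136)
0.660000: (2.305250, -0.355136); f=(0.582064, -1.720415) → (2.497331, -0.922873)
(x(0.99), y(0.99)) ≈ (2.4973, -0.9229)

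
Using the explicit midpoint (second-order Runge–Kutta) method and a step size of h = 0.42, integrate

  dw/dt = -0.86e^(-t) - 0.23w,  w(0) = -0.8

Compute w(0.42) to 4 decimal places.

Midpoint: k1 = f(t_n, w_n); k2 = f(t_n + h/2, w_n + (h/2)·k1); w_{n+1} = w_n + h·k2.
t=0.000000, w=-0.800000:
  k1 = f(0.000000, -0.800000) = -0.676000
  k2 = f(0.210000, -0.941960) = -0.480452
  w ← -0.800000 + 0.42·(-0.480452) = -1.001790
w(0.42) ≈ -1.0018

-1.0018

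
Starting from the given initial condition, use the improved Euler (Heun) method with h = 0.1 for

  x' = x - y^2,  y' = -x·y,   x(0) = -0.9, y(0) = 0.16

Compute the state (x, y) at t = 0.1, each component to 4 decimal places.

-0.9974, 0.1759

Heun on (x,y): k1 = f(t_n, state_n); k2 = f(t_n + h, state_n + h·k1); state_{n+1} = state_n + (h/2)·(k1 + k2).
0.000000: (-0.900000, 0.160000)
  k1 = (-0.925600, 0.144000)
  predictor → (-0.992560, 0.174400)
  k2 = (-1.022975, 0.173102)
  → (-0.997429, 0.175855)
(x(0.1), y(0.1)) ≈ (-0.9974, 0.1759)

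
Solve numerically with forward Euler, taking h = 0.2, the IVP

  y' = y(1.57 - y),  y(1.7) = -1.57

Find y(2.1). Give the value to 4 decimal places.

-4.6651

Euler: y_{n+1} = y_n + h·f(t_n, y_n).
t=1.700000, y=-1.570000: f=-4.929800 → y ← -1.570000 + 0.2·(-4.929800) = -2.555960
t=1.900000, y=-2.555960: f=-10.545789 → y ← -2.555960 + 0.2·(-10.545789) = -4.665118
y(2.1) ≈ -4.6651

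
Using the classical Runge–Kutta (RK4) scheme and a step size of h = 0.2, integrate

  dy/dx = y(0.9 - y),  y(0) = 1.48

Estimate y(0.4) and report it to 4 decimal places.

RK4: k1 = f(x_n, y_n); k2 = f(x_n + h/2, y_n + (h/2)·k1); k3 = f(x_n + h/2, y_n + (h/2)·k2); k4 = f(x_n + h, y_n + h·k3); y_{n+1} = y_n + (h/6)·(k1 + 2k2 + 2k3 + k4).
x=0.000000, y=1.480000:
  k1 = f(0.000000, 1.480000) = -0.858400
  k2 = f(0.100000, 1.394160) = -0.688938
  k3 = f(0.100000, 1.411106) = -0.721225
  k4 = f(0.200000, 1.335755) = -0.582062
  y ← 1.480000 + (0.2/6)·(k1 + 2k2 + 2k3 + k4) = 1.337974
x=0.200000, y=1.337974:
  k1 = f(0.200000, 1.337974) = -0.585997
  k2 = f(0.300000, 1.279374) = -0.485361
  k3 = f(0.300000, 1.289438) = -0.502155
  k4 = f(0.400000, 1.237543) = -0.417723
  y ← 1.337974 + (0.2/6)·(k1 + 2k2 + 2k3 + k4) = 1.238682
y(0.4) ≈ 1.2387

1.2387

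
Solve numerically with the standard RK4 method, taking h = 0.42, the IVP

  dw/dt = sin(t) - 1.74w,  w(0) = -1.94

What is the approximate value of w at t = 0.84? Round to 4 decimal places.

-0.2388

RK4: k1 = f(t_n, w_n); k2 = f(t_n + h/2, w_n + (h/2)·k1); k3 = f(t_n + h/2, w_n + (h/2)·k2); k4 = f(t_n + h, w_n + h·k3); w_{n+1} = w_n + (h/6)·(k1 + 2k2 + 2k3 + k4).
t=0.000000, w=-1.940000:
  k1 = f(0.000000, -1.940000) = 3.375600
  k2 = f(0.210000, -1.231124) = 2.350616
  k3 = f(0.210000, -1.446371) = 2.725145
  k4 = f(0.420000, -0.795439) = 1.791825
  w ← -1.940000 + (0.42/6)·(k1 + 2k2 + 2k3 + k4) = -0.867674
t=0.420000, w=-0.867674:
  k1 = f(0.420000, -0.867674) = 1.917513
  k2 = f(0.630000, -0.464996) = 1.398238
  k3 = f(0.630000, -0.574044) = 1.587981
  k4 = f(0.840000, -0.200722) = 1.093899
  w ← -0.867674 + (0.42/6)·(k1 + 2k2 + 2k3 + k4) = -0.238804
w(0.84) ≈ -0.2388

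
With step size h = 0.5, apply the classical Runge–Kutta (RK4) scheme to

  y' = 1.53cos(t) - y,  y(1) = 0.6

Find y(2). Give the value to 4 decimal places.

RK4: k1 = f(t_n, y_n); k2 = f(t_n + h/2, y_n + (h/2)·k1); k3 = f(t_n + h/2, y_n + (h/2)·k2); k4 = f(t_n + h, y_n + h·k3); y_{n+1} = y_n + (h/6)·(k1 + 2k2 + 2k3 + k4).
t=1.000000, y=0.600000:
  k1 = f(1.000000, 0.600000) = 0.226663
  k2 = f(1.250000, 0.656666) = -0.174222
  k3 = f(1.250000, 0.556444) = -0.074001
  k4 = f(1.500000, 0.562999) = -0.454771
  y ← 0.600000 + (0.5/6)·(k1 + 2k2 + 2k3 + k4) = 0.539620
t=1.500000, y=0.539620:
  k1 = f(1.500000, 0.539620) = -0.431392
  k2 = f(1.750000, 0.431772) = -0.704489
  k3 = f(1.750000, 0.363498) = -0.636215
  k4 = f(2.000000, 0.221513) = -0.858218
  y ← 0.539620 + (0.5/6)·(k1 + 2k2 + 2k3 + k4) = 0.208702
y(2) ≈ 0.2087

0.2087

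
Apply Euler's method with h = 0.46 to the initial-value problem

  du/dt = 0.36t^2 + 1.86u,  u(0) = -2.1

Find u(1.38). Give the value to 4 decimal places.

-13.2123

Euler: u_{n+1} = u_n + h·f(t_n, u_n).
t=0.000000, u=-2.100000: f=-3.906000 → u ← -2.100000 + 0.46·(-3.906000) = -3.896760
t=0.460000, u=-3.896760: f=-7.171798 → u ← -3.896760 + 0.46·(-7.171798) = -7.195787
t=0.920000, u=-7.195787: f=-13.079460 → u ← -7.195787 + 0.46·(-13.079460) = -13.212338
u(1.38) ≈ -13.2123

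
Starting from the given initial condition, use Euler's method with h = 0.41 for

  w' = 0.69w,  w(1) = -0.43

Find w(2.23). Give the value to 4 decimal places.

Euler: w_{n+1} = w_n + h·f(t_n, w_n).
t=1.000000, w=-0.430000: f=-0.296700 → w ← -0.430000 + 0.41·(-0.296700) = -0.551647
t=1.410000, w=-0.551647: f=-0.380636 → w ← -0.551647 + 0.41·(-0.380636) = -0.707708
t=1.820000, w=-0.707708: f=-0.488318 → w ← -0.707708 + 0.41·(-0.488318) = -0.907919
w(2.23) ≈ -0.9079

-0.9079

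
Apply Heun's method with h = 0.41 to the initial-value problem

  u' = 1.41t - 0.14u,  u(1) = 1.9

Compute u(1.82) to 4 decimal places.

3.2464

Heun: k1 = f(t_n, u_n); k2 = f(t_n + h, u_n + h·k1); u_{n+1} = u_n + (h/2)·(k1 + k2).
t=1.000000, u=1.900000:
  k1 = f(1.000000, 1.900000) = 1.144000
  k2 = f(1.410000, 2.369040) = 1.656434
  u ← 1.900000 + (0.41/2)·(1.144000 + 1.656434) = 2.474089
t=1.410000, u=2.474089:
  k1 = f(1.410000, 2.474089) = 1.641728
  k2 = f(1.820000, 3.147197) = 2.125592
  u ← 2.474089 + (0.41/2)·(1.641728 + 2.125592) = 3.246390
u(1.82) ≈ 3.2464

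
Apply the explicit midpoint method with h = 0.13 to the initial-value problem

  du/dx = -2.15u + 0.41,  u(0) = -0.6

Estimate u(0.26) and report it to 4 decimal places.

Midpoint: k1 = f(x_n, u_n); k2 = f(x_n + h/2, u_n + (h/2)·k1); u_{n+1} = u_n + h·k2.
x=0.000000, u=-0.600000:
  k1 = f(0.000000, -0.600000) = 1.700000
  k2 = f(0.065000, -0.489500) = 1.462425
  u ← -0.600000 + 0.13·1.462425 = -0.409885
x=0.130000, u=-0.409885:
  k1 = f(0.130000, -0.409885) = 1.291252
  k2 = f(0.195000, -0.325953) = 1.110800
  u ← -0.409885 + 0.13·1.110800 = -0.265481
u(0.26) ≈ -0.2655

-0.2655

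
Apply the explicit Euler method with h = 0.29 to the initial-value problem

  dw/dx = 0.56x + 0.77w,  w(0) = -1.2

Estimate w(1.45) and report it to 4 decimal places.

Euler: w_{n+1} = w_n + h·f(x_n, w_n).
x=0.000000, w=-1.200000: f=-0.924000 → w ← -1.200000 + 0.29·(-0.924000) = -1.467960
x=0.290000, w=-1.467960: f=-0.967929 → w ← -1.467960 + 0.29·(-0.967929) = -1.748659
x=0.580000, w=-1.748659: f=-1.021668 → w ← -1.748659 + 0.29·(-1.021668) = -2.044943
x=0.870000, w=-2.044943: f=-1.087406 → w ← -2.044943 + 0.29·(-1.087406) = -2.360291
x=1.160000, w=-2.360291: f=-1.167824 → w ← -2.360291 + 0.29·(-1.167824) = -2.698960
w(1.45) ≈ -2.6990

-2.6990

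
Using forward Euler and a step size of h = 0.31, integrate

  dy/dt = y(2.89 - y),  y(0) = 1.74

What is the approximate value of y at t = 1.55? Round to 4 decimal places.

Euler: y_{n+1} = y_n + h·f(t_n, y_n).
t=0.000000, y=1.740000: f=2.001000 → y ← 1.740000 + 0.31·2.001000 = 2.360310
t=0.310000, y=2.360310: f=1.250233 → y ← 2.360310 + 0.31·1.250233 = 2.747882
t=0.620000, y=2.747882: f=0.390523 → y ← 2.747882 + 0.31·0.390523 = 2.868944
t=0.930000, y=2.868944: f=0.060408 → y ← 2.868944 + 0.31·0.060408 = 2.887671
t=1.240000, y=2.887671: f=0.006726 → y ← 2.887671 + 0.31·0.006726 = 2.889756
y(1.55) ≈ 2.8898

2.8898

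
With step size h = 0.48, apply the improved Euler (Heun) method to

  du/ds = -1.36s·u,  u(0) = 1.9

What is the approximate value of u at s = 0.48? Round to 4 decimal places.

Heun: k1 = f(s_n, u_n); k2 = f(s_n + h, u_n + h·k1); u_{n+1} = u_n + (h/2)·(k1 + k2).
s=0.000000, u=1.900000:
  k1 = f(0.000000, 1.900000) = 0.000000
  k2 = f(0.480000, 1.900000) = -1.240320
  u ← 1.900000 + (0.48/2)·(0.000000 + (-1.240320)) = 1.602323
u(0.48) ≈ 1.6023

1.6023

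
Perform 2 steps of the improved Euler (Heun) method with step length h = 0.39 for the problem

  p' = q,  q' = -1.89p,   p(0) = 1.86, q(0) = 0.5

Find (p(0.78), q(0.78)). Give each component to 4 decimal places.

1.1630, -2.1250

Heun on (p,q): k1 = f(t_n, state_n); k2 = f(t_n + h, state_n + h·k1); state_{n+1} = state_n + (h/2)·(k1 + k2).
0.000000: (1.860000, 0.500000)
  k1 = (0.500000, -3.515400)
  predictor → (2.055000, -0.871006)
  k2 = (-0.871006, -3.883950)
  → (1.787654, -0.942873)
0.390000: (1.787654, -0.942873)
  k1 = (-0.942873, -3.378666)
  predictor → (1.419933, -2.260553)
  k2 = (-2.260553, -2.683674)
  → (1.162986, -2.125029)
(p(0.78), q(0.78)) ≈ (1.1630, -2.1250)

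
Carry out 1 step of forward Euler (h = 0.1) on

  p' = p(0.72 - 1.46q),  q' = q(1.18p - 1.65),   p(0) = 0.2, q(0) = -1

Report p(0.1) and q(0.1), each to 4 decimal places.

Euler on (p,q): p_{n+1} = p_n + h·p', q_{n+1} = q_n + h·q'.
0.000000: (0.200000, -1.000000); f=(0.436000, 1.414000) → (0.243600, -0.858600)
(p(0.1), q(0.1)) ≈ (0.2436, -0.8586)

0.2436, -0.8586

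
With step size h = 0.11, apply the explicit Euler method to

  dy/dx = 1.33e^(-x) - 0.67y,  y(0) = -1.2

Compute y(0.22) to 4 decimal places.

-0.7631

Euler: y_{n+1} = y_n + h·f(x_n, y_n).
x=0.000000, y=-1.200000: f=2.134000 → y ← -1.200000 + 0.11·2.134000 = -0.965260
x=0.110000, y=-0.965260: f=1.838184 → y ← -0.965260 + 0.11·1.838184 = -0.763060
y(0.22) ≈ -0.7631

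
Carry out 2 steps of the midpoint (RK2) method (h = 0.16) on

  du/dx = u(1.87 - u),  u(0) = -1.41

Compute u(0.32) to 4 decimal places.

-5.1738

Midpoint: k1 = f(x_n, u_n); k2 = f(x_n + h/2, u_n + (h/2)·k1); u_{n+1} = u_n + h·k2.
x=0.000000, u=-1.410000:
  k1 = f(0.000000, -1.410000) = -4.624800
  k2 = f(0.080000, -1.779984) = -6.496913
  u ← -1.410000 + 0.16·(-6.496913) = -2.449506
x=0.160000, u=-2.449506:
  k1 = f(0.160000, -2.449506) = -10.580657
  k2 = f(0.240000, -3.295959) = -17.026786
  u ← -2.449506 + 0.16·(-17.026786) = -5.173792
u(0.32) ≈ -5.1738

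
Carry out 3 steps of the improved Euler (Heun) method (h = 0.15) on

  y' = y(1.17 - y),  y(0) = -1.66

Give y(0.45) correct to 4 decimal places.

-15.3915

Heun: k1 = f(s_n, y_n); k2 = f(s_n + h, y_n + h·k1); y_{n+1} = y_n + (h/2)·(k1 + k2).
s=0.000000, y=-1.660000:
  k1 = f(0.000000, -1.660000) = -4.697800
  k2 = f(0.150000, -2.364670) = -8.358328
  y ← -1.660000 + (0.15/2)·(-4.697800 + (-8.358328)) = -2.639210
s=0.150000, y=-2.639210:
  k1 = f(0.150000, -2.639210) = -10.053303
  k2 = f(0.300000, -4.147205) = -22.051539
  y ← -2.639210 + (0.15/2)·(-10.053303 + (-22.051539)) = -5.047073
s=0.300000, y=-5.047073:
  k1 = f(0.300000, -5.047073) = -31.378018
  k2 = f(0.450000, -9.753775) = -106.548054
  y ← -5.047073 + (0.15/2)·(-31.378018 + (-106.548054)) = -15.391528
y(0.45) ≈ -15.3915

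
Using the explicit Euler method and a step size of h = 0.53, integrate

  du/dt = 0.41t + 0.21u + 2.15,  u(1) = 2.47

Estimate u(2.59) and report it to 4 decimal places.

Euler: u_{n+1} = u_n + h·f(t_n, u_n).
t=1.000000, u=2.470000: f=3.078700 → u ← 2.470000 + 0.53·3.078700 = 4.101711
t=1.530000, u=4.101711: f=3.638659 → u ← 4.101711 + 0.53·3.638659 = 6.030200
t=2.060000, u=6.030200: f=4.260942 → u ← 6.030200 + 0.53·4.260942 = 8.288500
u(2.59) ≈ 8.2885

8.2885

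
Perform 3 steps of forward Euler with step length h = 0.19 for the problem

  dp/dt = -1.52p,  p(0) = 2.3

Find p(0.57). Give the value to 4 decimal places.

0.8274

Euler: p_{n+1} = p_n + h·f(t_n, p_n).
t=0.000000, p=2.300000: f=-3.496000 → p ← 2.300000 + 0.19·(-3.496000) = 1.635760
t=0.190000, p=1.635760: f=-2.486355 → p ← 1.635760 + 0.19·(-2.486355) = 1.163353
t=0.380000, p=1.163353: f=-1.768296 → p ← 1.163353 + 0.19·(-1.768296) = 0.827376
p(0.57) ≈ 0.8274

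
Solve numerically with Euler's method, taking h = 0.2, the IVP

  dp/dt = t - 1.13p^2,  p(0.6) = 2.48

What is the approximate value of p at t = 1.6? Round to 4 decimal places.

Euler: p_{n+1} = p_n + h·f(t_n, p_n).
t=0.600000, p=2.480000: f=-6.349952 → p ← 2.480000 + 0.2·(-6.349952) = 1.210010
t=0.800000, p=1.210010: f=-0.854459 → p ← 1.210010 + 0.2·(-0.854459) = 1.039118
t=1.000000, p=1.039118: f=-0.220135 → p ← 1.039118 + 0.2·(-0.220135) = 0.995091
t=1.200000, p=0.995091: f=0.081068 → p ← 0.995091 + 0.2·0.081068 = 1.011304
t=1.400000, p=1.011304: f=0.244308 → p ← 1.011304 + 0.2·0.244308 = 1.060166
p(1.6) ≈ 1.0602

1.0602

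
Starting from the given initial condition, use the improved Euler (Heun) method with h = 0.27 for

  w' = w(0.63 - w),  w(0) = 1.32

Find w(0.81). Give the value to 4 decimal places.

Heun: k1 = f(x_n, w_n); k2 = f(x_n + h, w_n + h·k1); w_{n+1} = w_n + (h/2)·(k1 + k2).
x=0.000000, w=1.320000:
  k1 = f(0.000000, 1.320000) = -0.910800
  k2 = f(0.270000, 1.074084) = -0.476984
  w ← 1.320000 + (0.27/2)·(-0.910800 + (-0.476984)) = 1.132649
x=0.270000, w=1.132649:
  k1 = f(0.270000, 1.132649) = -0.569325
  k2 = f(0.540000, 0.978931) = -0.341580
  w ← 1.132649 + (0.27/2)·(-0.569325 + (-0.341580)) = 1.009677
x=0.540000, w=1.009677:
  k1 = f(0.540000, 1.009677) = -0.383351
  k2 = f(0.810000, 0.906172) = -0.250260
  w ← 1.009677 + (0.27/2)·(-0.383351 + (-0.250260)) = 0.924140
w(0.81) ≈ 0.9241

0.9241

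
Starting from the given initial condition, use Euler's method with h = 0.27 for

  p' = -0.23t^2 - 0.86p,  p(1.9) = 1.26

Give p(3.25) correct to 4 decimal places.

-0.9937

Euler: p_{n+1} = p_n + h·f(t_n, p_n).
t=1.900000, p=1.260000: f=-1.913900 → p ← 1.260000 + 0.27·(-1.913900) = 0.743247
t=2.170000, p=0.743247: f=-1.722239 → p ← 0.743247 + 0.27·(-1.722239) = 0.278242
t=2.440000, p=0.278242: f=-1.608616 → p ← 0.278242 + 0.27·(-1.608616) = -0.156084
t=2.710000, p=-0.156084: f=-1.554911 → p ← -0.156084 + 0.27·(-1.554911) = -0.575910
t=2.980000, p=-0.575910: f=-1.547209 → p ← -0.575910 + 0.27·(-1.547209) = -0.993657
p(3.25) ≈ -0.9937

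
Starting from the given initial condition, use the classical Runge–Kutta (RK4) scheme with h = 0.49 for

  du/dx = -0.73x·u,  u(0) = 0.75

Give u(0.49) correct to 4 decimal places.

RK4: k1 = f(x_n, u_n); k2 = f(x_n + h/2, u_n + (h/2)·k1); k3 = f(x_n + h/2, u_n + (h/2)·k2); k4 = f(x_n + h, u_n + h·k3); u_{n+1} = u_n + (h/6)·(k1 + 2k2 + 2k3 + k4).
x=0.000000, u=0.750000:
  k1 = f(0.000000, 0.750000) = 0.000000
  k2 = f(0.245000, 0.750000) = -0.134137
  k3 = f(0.245000, 0.717136) = -0.128260
  k4 = f(0.490000, 0.687153) = -0.245795
  u ← 0.750000 + (0.49/6)·(k1 + 2k2 + 2k3 + k4) = 0.687069
u(0.49) ≈ 0.6871

0.6871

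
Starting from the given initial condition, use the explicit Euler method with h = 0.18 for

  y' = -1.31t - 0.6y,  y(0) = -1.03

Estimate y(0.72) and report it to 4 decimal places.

-0.8889

Euler: y_{n+1} = y_n + h·f(t_n, y_n).
t=0.000000, y=-1.030000: f=0.618000 → y ← -1.030000 + 0.18·0.618000 = -0.918760
t=0.180000, y=-0.918760: f=0.315456 → y ← -0.918760 + 0.18·0.315456 = -0.861978
t=0.360000, y=-0.861978: f=0.045587 → y ← -0.861978 + 0.18·0.045587 = -0.853772
t=0.540000, y=-0.853772: f=-0.195137 → y ← -0.853772 + 0.18·(-0.195137) = -0.888897
y(0.72) ≈ -0.8889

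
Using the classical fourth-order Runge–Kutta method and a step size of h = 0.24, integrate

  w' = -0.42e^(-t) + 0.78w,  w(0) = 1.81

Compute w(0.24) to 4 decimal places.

2.0837

RK4: k1 = f(t_n, w_n); k2 = f(t_n + h/2, w_n + (h/2)·k1); k3 = f(t_n + h/2, w_n + (h/2)·k2); k4 = f(t_n + h, w_n + h·k3); w_{n+1} = w_n + (h/6)·(k1 + 2k2 + 2k3 + k4).
t=0.000000, w=1.810000:
  k1 = f(0.000000, 1.810000) = 0.991800
  k2 = f(0.120000, 1.929016) = 1.132126
  k3 = f(0.120000, 1.945855) = 1.145260
  k4 = f(0.240000, 2.084862) = 1.295809
  w ← 1.810000 + (0.24/6)·(k1 + 2k2 + 2k3 + k4) = 2.083695
w(0.24) ≈ 2.0837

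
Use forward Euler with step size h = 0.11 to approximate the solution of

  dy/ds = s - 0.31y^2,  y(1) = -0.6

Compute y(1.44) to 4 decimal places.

-0.1157

Euler: y_{n+1} = y_n + h·f(s_n, y_n).
s=1.000000, y=-0.600000: f=0.888400 → y ← -0.600000 + 0.11·0.888400 = -0.502276
s=1.110000, y=-0.502276: f=1.031793 → y ← -0.502276 + 0.11·1.031793 = -0.388779
s=1.220000, y=-0.388779: f=1.173144 → y ← -0.388779 + 0.11·1.173144 = -0.259733
s=1.330000, y=-0.259733: f=1.309087 → y ← -0.259733 + 0.11·1.309087 = -0.115733
y(1.44) ≈ -0.1157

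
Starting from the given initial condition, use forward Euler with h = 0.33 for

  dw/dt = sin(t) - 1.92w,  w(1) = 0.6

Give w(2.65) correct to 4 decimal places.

0.4209

Euler: w_{n+1} = w_n + h·f(t_n, w_n).
t=1.000000, w=0.600000: f=-0.310529 → w ← 0.600000 + 0.33·(-0.310529) = 0.497525
t=1.330000, w=0.497525: f=0.015900 → w ← 0.497525 + 0.33·0.015900 = 0.502772
t=1.660000, w=0.502772: f=0.030701 → w ← 0.502772 + 0.33·0.030701 = 0.512904
t=1.990000, w=0.512904: f=-0.071362 → w ← 0.512904 + 0.33·(-0.071362) = 0.489354
t=2.320000, w=0.489354: f=-0.207329 → w ← 0.489354 + 0.33·(-0.207329) = 0.420936
w(2.65) ≈ 0.4209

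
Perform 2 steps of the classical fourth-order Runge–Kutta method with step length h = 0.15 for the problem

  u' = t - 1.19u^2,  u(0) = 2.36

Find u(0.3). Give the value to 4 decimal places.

RK4: k1 = f(t_n, u_n); k2 = f(t_n + h/2, u_n + (h/2)·k1); k3 = f(t_n + h/2, u_n + (h/2)·k2); k4 = f(t_n + h, u_n + h·k3); u_{n+1} = u_n + (h/6)·(k1 + 2k2 + 2k3 + k4).
t=0.000000, u=2.360000:
  k1 = f(0.000000, 2.360000) = -6.627824
  k2 = f(0.075000, 1.862913) = -4.054830
  k3 = f(0.075000, 2.055888) = -4.954742
  k4 = f(0.150000, 1.616789) = -2.960666
  u ← 2.360000 + (0.15/6)·(k1 + 2k2 + 2k3 + k4) = 1.669809
t=0.150000, u=1.669809:
  k1 = f(0.150000, 1.669809) = -3.168032
  k2 = f(0.225000, 1.432207) = -2.215947
  k3 = f(0.225000, 1.503613) = -2.465414
  k4 = f(0.300000, 1.299997) = -1.711091
  u ← 1.669809 + (0.15/6)·(k1 + 2k2 + 2k3 + k4) = 1.313763
u(0.3) ≈ 1.3138

1.3138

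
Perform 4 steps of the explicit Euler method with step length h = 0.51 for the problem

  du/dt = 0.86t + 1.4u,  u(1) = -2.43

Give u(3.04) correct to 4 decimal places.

-14.1901

Euler: u_{n+1} = u_n + h·f(t_n, u_n).
t=1.000000, u=-2.430000: f=-2.542000 → u ← -2.430000 + 0.51·(-2.542000) = -3.726420
t=1.510000, u=-3.726420: f=-3.918388 → u ← -3.726420 + 0.51·(-3.918388) = -5.724798
t=2.020000, u=-5.724798: f=-6.277517 → u ← -5.724798 + 0.51·(-6.277517) = -8.926332
t=2.530000, u=-8.926332: f=-10.321064 → u ← -8.926332 + 0.51·(-10.321064) = -14.190074
u(3.04) ≈ -14.1901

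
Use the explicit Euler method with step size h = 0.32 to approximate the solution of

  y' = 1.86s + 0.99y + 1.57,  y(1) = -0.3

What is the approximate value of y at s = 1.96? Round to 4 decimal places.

Euler: y_{n+1} = y_n + h·f(s_n, y_n).
s=1.000000, y=-0.300000: f=3.133000 → y ← -0.300000 + 0.32·3.133000 = 0.702560
s=1.320000, y=0.702560: f=4.720734 → y ← 0.702560 + 0.32·4.720734 = 2.213195
s=1.640000, y=2.213195: f=6.811463 → y ← 2.213195 + 0.32·6.811463 = 4.392863
y(1.96) ≈ 4.3929

4.3929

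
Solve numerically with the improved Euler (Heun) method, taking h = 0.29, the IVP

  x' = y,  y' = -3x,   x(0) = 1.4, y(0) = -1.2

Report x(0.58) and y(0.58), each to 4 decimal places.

Heun on (x,y): k1 = f(t_n, state_n); k2 = f(t_n + h, state_n + h·k1); state_{n+1} = state_n + (h/2)·(k1 + k2).
0.000000: (1.400000, -1.200000)
  k1 = (-1.200000, -4.200000)
  predictor → (1.052000, -2.418000)
  k2 = (-2.418000, -3.156000)
  → (0.875390, -2.266620)
0.290000: (0.875390, -2.266620)
  k1 = (-2.266620, -2.626170)
  predictor → (0.218070, -3.028209)
  k2 = (-3.028209, -0.654211)
  → (0.107640, -2.742275)
(x(0.58), y(0.58)) ≈ (0.1076, -2.7423)

0.1076, -2.7423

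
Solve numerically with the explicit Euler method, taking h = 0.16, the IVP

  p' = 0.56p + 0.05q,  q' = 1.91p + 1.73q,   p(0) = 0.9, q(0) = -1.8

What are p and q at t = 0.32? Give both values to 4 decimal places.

1.0366, -2.2879

Euler on (p,q): p_{n+1} = p_n + h·p', q_{n+1} = q_n + h·q'.
0.000000: (0.900000, -1.800000); f=(0.414000, -1.395000) → (0.966240, -2.023200)
0.160000: (0.966240, -2.023200); f=(0.439934, -1.654618) → (1.036630, -2.287939)
(p(0.32), q(0.32)) ≈ (1.0366, -2.2879)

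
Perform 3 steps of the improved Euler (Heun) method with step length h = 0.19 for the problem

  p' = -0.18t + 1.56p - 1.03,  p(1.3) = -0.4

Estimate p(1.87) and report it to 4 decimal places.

-2.1422

Heun: k1 = f(t_n, p_n); k2 = f(t_n + h, p_n + h·k1); p_{n+1} = p_n + (h/2)·(k1 + k2).
t=1.300000, p=-0.400000:
  k1 = f(1.300000, -0.400000) = -1.888000
  k2 = f(1.490000, -0.758720) = -2.481803
  p ← -0.400000 + (0.19/2)·(-1.888000 + (-2.481803)) = -0.815131
t=1.490000, p=-0.815131:
  k1 = f(1.490000, -0.815131) = -2.569805
  k2 = f(1.680000, -1.303394) = -3.365695
  p ← -0.815131 + (0.19/2)·(-2.569805 + (-3.365695)) = -1.379004
t=1.680000, p=-1.379004:
  k1 = f(1.680000, -1.379004) = -3.483646
  k2 = f(1.870000, -2.040897) = -4.550399
  p ← -1.379004 + (0.19/2)·(-3.483646 + (-4.550399)) = -2.142238
p(1.87) ≈ -2.1422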